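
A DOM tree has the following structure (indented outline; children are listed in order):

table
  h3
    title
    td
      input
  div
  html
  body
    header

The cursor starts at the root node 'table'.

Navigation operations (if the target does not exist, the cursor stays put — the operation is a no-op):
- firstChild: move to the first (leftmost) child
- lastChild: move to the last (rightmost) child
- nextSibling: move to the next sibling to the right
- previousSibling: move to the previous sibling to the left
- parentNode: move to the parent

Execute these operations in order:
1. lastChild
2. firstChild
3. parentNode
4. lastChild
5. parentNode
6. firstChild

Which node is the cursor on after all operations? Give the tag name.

Answer: header

Derivation:
After 1 (lastChild): body
After 2 (firstChild): header
After 3 (parentNode): body
After 4 (lastChild): header
After 5 (parentNode): body
After 6 (firstChild): header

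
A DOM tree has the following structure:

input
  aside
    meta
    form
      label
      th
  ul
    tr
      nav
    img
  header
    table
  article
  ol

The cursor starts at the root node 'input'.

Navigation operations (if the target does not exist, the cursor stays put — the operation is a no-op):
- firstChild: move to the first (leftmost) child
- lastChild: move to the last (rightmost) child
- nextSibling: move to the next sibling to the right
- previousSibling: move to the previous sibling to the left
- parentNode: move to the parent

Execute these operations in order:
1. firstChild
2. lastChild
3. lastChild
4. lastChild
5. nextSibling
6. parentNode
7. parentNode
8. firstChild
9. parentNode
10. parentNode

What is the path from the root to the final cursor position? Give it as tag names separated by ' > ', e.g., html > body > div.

Answer: input

Derivation:
After 1 (firstChild): aside
After 2 (lastChild): form
After 3 (lastChild): th
After 4 (lastChild): th (no-op, stayed)
After 5 (nextSibling): th (no-op, stayed)
After 6 (parentNode): form
After 7 (parentNode): aside
After 8 (firstChild): meta
After 9 (parentNode): aside
After 10 (parentNode): input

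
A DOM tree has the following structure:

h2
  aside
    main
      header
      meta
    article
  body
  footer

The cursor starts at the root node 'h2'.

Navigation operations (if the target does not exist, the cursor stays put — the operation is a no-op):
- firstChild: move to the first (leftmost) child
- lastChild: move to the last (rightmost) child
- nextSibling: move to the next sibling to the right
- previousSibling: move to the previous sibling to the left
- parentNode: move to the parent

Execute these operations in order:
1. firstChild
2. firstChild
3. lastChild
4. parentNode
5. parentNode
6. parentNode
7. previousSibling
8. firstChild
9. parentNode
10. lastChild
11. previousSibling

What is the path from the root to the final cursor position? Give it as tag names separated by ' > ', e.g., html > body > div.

Answer: h2 > body

Derivation:
After 1 (firstChild): aside
After 2 (firstChild): main
After 3 (lastChild): meta
After 4 (parentNode): main
After 5 (parentNode): aside
After 6 (parentNode): h2
After 7 (previousSibling): h2 (no-op, stayed)
After 8 (firstChild): aside
After 9 (parentNode): h2
After 10 (lastChild): footer
After 11 (previousSibling): body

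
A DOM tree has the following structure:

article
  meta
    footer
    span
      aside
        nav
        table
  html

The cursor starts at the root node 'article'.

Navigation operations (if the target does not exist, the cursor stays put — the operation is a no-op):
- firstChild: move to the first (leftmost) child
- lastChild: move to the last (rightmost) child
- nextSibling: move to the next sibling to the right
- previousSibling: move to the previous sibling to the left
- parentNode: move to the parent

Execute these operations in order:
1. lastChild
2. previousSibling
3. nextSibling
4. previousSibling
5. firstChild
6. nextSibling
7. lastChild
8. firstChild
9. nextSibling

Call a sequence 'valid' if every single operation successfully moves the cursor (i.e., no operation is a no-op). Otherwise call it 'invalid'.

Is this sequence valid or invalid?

Answer: valid

Derivation:
After 1 (lastChild): html
After 2 (previousSibling): meta
After 3 (nextSibling): html
After 4 (previousSibling): meta
After 5 (firstChild): footer
After 6 (nextSibling): span
After 7 (lastChild): aside
After 8 (firstChild): nav
After 9 (nextSibling): table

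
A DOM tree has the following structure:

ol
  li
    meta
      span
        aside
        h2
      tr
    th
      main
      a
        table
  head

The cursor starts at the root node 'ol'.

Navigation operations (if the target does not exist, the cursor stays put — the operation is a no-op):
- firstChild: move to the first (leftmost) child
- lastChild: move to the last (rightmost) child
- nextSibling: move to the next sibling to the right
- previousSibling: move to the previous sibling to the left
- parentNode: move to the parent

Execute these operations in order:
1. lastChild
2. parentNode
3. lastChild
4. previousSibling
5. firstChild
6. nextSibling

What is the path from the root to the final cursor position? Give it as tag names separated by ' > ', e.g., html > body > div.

After 1 (lastChild): head
After 2 (parentNode): ol
After 3 (lastChild): head
After 4 (previousSibling): li
After 5 (firstChild): meta
After 6 (nextSibling): th

Answer: ol > li > th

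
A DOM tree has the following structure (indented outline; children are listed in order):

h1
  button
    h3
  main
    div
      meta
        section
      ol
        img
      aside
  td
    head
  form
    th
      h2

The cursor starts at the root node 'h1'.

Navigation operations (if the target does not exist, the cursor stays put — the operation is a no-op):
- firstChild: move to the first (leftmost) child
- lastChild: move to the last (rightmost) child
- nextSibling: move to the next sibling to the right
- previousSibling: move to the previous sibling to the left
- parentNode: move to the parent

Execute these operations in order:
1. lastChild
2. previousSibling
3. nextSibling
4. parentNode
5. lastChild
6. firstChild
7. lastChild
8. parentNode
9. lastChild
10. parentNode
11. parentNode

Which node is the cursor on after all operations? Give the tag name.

After 1 (lastChild): form
After 2 (previousSibling): td
After 3 (nextSibling): form
After 4 (parentNode): h1
After 5 (lastChild): form
After 6 (firstChild): th
After 7 (lastChild): h2
After 8 (parentNode): th
After 9 (lastChild): h2
After 10 (parentNode): th
After 11 (parentNode): form

Answer: form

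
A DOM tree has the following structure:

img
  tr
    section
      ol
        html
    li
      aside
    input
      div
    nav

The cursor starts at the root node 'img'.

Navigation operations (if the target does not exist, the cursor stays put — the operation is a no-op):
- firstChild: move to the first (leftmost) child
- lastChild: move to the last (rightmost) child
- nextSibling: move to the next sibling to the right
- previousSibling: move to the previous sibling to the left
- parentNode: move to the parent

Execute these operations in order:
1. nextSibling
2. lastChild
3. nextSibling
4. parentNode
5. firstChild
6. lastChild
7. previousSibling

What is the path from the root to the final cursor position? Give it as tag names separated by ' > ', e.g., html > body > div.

Answer: img > tr > input

Derivation:
After 1 (nextSibling): img (no-op, stayed)
After 2 (lastChild): tr
After 3 (nextSibling): tr (no-op, stayed)
After 4 (parentNode): img
After 5 (firstChild): tr
After 6 (lastChild): nav
After 7 (previousSibling): input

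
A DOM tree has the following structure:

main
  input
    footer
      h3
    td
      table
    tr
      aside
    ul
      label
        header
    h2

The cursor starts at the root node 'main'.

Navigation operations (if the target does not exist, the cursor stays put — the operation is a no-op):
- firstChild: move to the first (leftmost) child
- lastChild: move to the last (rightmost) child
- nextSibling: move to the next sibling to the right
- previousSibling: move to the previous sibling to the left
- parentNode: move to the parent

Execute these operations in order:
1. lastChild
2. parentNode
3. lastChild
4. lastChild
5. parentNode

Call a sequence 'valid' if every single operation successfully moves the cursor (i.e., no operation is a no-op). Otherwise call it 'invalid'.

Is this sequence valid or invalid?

Answer: valid

Derivation:
After 1 (lastChild): input
After 2 (parentNode): main
After 3 (lastChild): input
After 4 (lastChild): h2
After 5 (parentNode): input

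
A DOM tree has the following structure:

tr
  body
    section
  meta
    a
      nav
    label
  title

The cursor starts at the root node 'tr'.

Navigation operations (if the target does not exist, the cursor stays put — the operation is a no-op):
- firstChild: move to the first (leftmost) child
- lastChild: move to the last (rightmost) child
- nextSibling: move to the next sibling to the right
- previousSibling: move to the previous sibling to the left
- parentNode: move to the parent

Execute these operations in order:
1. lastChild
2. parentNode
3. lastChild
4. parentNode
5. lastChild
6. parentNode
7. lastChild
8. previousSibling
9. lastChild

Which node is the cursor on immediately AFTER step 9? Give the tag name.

Answer: label

Derivation:
After 1 (lastChild): title
After 2 (parentNode): tr
After 3 (lastChild): title
After 4 (parentNode): tr
After 5 (lastChild): title
After 6 (parentNode): tr
After 7 (lastChild): title
After 8 (previousSibling): meta
After 9 (lastChild): label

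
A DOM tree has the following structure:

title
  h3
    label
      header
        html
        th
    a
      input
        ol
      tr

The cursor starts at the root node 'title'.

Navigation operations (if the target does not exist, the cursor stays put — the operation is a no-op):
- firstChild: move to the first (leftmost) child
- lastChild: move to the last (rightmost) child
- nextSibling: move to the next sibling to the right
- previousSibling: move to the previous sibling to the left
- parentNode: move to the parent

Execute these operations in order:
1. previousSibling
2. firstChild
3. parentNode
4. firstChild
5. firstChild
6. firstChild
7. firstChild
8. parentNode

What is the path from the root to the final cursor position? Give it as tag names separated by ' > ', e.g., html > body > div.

Answer: title > h3 > label > header

Derivation:
After 1 (previousSibling): title (no-op, stayed)
After 2 (firstChild): h3
After 3 (parentNode): title
After 4 (firstChild): h3
After 5 (firstChild): label
After 6 (firstChild): header
After 7 (firstChild): html
After 8 (parentNode): header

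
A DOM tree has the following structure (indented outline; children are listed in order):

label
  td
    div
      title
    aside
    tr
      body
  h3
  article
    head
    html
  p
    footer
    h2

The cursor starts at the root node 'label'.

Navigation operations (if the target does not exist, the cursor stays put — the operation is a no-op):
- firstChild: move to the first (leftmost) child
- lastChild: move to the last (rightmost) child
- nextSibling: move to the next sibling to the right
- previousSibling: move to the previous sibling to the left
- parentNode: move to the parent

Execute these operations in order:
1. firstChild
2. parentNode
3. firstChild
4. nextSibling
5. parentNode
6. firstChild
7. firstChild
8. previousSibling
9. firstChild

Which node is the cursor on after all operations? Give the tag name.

Answer: title

Derivation:
After 1 (firstChild): td
After 2 (parentNode): label
After 3 (firstChild): td
After 4 (nextSibling): h3
After 5 (parentNode): label
After 6 (firstChild): td
After 7 (firstChild): div
After 8 (previousSibling): div (no-op, stayed)
After 9 (firstChild): title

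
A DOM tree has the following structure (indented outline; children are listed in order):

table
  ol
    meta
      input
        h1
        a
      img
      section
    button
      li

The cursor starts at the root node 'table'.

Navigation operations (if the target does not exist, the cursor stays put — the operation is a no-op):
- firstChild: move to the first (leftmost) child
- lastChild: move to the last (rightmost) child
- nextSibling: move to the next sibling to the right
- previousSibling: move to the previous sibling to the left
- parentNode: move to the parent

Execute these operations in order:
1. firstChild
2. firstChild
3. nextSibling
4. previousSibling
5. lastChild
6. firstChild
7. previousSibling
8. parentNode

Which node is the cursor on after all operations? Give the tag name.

After 1 (firstChild): ol
After 2 (firstChild): meta
After 3 (nextSibling): button
After 4 (previousSibling): meta
After 5 (lastChild): section
After 6 (firstChild): section (no-op, stayed)
After 7 (previousSibling): img
After 8 (parentNode): meta

Answer: meta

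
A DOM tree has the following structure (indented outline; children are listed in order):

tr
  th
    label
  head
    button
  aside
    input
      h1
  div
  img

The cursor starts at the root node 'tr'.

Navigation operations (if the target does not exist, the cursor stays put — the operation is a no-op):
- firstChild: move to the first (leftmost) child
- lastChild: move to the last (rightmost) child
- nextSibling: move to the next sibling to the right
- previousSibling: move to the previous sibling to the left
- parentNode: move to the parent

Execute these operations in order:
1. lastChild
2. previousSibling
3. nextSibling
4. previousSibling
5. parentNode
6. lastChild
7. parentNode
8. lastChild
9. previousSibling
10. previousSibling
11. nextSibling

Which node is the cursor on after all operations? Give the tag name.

Answer: div

Derivation:
After 1 (lastChild): img
After 2 (previousSibling): div
After 3 (nextSibling): img
After 4 (previousSibling): div
After 5 (parentNode): tr
After 6 (lastChild): img
After 7 (parentNode): tr
After 8 (lastChild): img
After 9 (previousSibling): div
After 10 (previousSibling): aside
After 11 (nextSibling): div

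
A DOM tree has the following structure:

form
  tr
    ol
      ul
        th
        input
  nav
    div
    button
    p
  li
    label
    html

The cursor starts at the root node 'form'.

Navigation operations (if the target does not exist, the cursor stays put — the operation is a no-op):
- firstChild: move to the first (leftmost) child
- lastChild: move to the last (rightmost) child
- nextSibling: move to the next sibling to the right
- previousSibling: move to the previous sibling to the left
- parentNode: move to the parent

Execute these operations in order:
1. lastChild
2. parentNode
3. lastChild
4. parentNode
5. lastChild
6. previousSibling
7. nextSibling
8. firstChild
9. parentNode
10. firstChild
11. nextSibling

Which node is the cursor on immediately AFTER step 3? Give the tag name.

Answer: li

Derivation:
After 1 (lastChild): li
After 2 (parentNode): form
After 3 (lastChild): li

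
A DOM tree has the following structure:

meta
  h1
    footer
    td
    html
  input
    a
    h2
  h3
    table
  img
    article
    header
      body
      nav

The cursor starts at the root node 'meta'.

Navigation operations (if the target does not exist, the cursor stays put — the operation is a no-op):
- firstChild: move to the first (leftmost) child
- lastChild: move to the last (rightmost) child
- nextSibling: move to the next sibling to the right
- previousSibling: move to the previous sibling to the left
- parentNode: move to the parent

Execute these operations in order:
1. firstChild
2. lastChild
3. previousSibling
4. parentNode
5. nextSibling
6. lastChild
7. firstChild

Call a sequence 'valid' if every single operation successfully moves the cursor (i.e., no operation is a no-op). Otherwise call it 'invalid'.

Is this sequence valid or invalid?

Answer: invalid

Derivation:
After 1 (firstChild): h1
After 2 (lastChild): html
After 3 (previousSibling): td
After 4 (parentNode): h1
After 5 (nextSibling): input
After 6 (lastChild): h2
After 7 (firstChild): h2 (no-op, stayed)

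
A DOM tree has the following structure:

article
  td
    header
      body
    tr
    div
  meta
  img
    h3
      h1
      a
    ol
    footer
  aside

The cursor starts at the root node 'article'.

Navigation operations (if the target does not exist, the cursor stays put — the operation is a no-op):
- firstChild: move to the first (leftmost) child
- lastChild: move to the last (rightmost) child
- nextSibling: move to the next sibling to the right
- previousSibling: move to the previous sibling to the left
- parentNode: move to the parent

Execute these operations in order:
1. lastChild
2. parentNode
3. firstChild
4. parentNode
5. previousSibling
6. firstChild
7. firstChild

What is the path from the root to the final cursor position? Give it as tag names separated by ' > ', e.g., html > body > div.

After 1 (lastChild): aside
After 2 (parentNode): article
After 3 (firstChild): td
After 4 (parentNode): article
After 5 (previousSibling): article (no-op, stayed)
After 6 (firstChild): td
After 7 (firstChild): header

Answer: article > td > header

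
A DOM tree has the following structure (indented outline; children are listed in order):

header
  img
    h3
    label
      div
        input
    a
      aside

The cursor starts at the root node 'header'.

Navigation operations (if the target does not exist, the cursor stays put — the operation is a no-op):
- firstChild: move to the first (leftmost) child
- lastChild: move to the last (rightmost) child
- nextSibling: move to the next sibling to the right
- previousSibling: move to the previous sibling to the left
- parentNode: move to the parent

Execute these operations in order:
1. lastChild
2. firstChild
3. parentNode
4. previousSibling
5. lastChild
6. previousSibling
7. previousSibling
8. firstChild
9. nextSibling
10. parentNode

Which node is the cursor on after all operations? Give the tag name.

Answer: img

Derivation:
After 1 (lastChild): img
After 2 (firstChild): h3
After 3 (parentNode): img
After 4 (previousSibling): img (no-op, stayed)
After 5 (lastChild): a
After 6 (previousSibling): label
After 7 (previousSibling): h3
After 8 (firstChild): h3 (no-op, stayed)
After 9 (nextSibling): label
After 10 (parentNode): img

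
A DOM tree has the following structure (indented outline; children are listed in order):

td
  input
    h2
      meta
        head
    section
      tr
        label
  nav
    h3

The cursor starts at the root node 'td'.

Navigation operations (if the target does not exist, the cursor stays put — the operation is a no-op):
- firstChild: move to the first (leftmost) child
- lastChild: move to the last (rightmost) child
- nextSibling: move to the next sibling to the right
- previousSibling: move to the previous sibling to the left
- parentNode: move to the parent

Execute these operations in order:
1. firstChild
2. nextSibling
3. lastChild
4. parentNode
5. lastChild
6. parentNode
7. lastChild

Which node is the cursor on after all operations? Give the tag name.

Answer: h3

Derivation:
After 1 (firstChild): input
After 2 (nextSibling): nav
After 3 (lastChild): h3
After 4 (parentNode): nav
After 5 (lastChild): h3
After 6 (parentNode): nav
After 7 (lastChild): h3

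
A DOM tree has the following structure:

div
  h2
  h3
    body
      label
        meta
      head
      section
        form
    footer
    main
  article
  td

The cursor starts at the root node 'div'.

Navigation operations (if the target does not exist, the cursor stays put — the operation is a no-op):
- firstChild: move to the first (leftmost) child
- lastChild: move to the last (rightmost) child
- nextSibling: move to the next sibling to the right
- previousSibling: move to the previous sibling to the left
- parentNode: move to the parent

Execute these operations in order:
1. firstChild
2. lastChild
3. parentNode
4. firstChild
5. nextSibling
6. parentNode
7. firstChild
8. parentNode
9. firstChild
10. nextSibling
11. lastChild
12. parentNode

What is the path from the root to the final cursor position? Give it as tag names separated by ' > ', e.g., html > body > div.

After 1 (firstChild): h2
After 2 (lastChild): h2 (no-op, stayed)
After 3 (parentNode): div
After 4 (firstChild): h2
After 5 (nextSibling): h3
After 6 (parentNode): div
After 7 (firstChild): h2
After 8 (parentNode): div
After 9 (firstChild): h2
After 10 (nextSibling): h3
After 11 (lastChild): main
After 12 (parentNode): h3

Answer: div > h3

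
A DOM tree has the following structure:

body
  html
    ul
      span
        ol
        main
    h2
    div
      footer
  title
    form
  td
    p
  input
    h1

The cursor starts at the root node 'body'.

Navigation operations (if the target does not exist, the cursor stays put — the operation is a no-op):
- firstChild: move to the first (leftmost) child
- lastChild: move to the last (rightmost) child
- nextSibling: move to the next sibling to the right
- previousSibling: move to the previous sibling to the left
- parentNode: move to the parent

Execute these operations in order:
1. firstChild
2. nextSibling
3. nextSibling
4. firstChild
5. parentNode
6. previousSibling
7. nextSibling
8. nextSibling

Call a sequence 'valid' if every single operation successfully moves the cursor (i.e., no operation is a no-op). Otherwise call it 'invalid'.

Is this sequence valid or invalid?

After 1 (firstChild): html
After 2 (nextSibling): title
After 3 (nextSibling): td
After 4 (firstChild): p
After 5 (parentNode): td
After 6 (previousSibling): title
After 7 (nextSibling): td
After 8 (nextSibling): input

Answer: valid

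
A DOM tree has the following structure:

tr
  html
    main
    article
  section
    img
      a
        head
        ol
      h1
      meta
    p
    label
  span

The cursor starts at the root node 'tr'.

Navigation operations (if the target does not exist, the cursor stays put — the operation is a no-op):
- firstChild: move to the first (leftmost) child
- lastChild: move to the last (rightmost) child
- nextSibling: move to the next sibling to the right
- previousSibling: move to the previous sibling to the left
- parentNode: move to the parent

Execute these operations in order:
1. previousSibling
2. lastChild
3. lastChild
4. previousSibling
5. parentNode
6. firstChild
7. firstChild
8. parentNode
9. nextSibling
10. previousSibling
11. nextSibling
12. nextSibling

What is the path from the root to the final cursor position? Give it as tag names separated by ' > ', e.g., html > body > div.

Answer: tr > span

Derivation:
After 1 (previousSibling): tr (no-op, stayed)
After 2 (lastChild): span
After 3 (lastChild): span (no-op, stayed)
After 4 (previousSibling): section
After 5 (parentNode): tr
After 6 (firstChild): html
After 7 (firstChild): main
After 8 (parentNode): html
After 9 (nextSibling): section
After 10 (previousSibling): html
After 11 (nextSibling): section
After 12 (nextSibling): span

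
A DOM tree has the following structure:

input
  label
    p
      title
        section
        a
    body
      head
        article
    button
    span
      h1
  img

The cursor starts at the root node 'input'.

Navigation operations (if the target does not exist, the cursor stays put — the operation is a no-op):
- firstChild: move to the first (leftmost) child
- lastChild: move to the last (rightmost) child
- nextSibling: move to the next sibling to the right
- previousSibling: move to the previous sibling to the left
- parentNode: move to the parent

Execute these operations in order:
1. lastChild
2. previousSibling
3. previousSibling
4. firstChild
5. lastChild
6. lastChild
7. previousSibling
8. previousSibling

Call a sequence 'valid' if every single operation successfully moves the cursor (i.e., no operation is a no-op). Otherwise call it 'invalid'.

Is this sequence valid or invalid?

After 1 (lastChild): img
After 2 (previousSibling): label
After 3 (previousSibling): label (no-op, stayed)
After 4 (firstChild): p
After 5 (lastChild): title
After 6 (lastChild): a
After 7 (previousSibling): section
After 8 (previousSibling): section (no-op, stayed)

Answer: invalid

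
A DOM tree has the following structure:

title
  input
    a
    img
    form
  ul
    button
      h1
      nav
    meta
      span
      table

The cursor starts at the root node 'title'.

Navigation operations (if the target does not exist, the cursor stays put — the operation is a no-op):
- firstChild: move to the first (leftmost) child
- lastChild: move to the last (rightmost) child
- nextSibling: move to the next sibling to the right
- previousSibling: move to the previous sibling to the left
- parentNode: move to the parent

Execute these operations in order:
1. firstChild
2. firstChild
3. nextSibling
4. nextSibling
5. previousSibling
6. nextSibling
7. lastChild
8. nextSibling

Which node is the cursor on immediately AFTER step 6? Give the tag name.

After 1 (firstChild): input
After 2 (firstChild): a
After 3 (nextSibling): img
After 4 (nextSibling): form
After 5 (previousSibling): img
After 6 (nextSibling): form

Answer: form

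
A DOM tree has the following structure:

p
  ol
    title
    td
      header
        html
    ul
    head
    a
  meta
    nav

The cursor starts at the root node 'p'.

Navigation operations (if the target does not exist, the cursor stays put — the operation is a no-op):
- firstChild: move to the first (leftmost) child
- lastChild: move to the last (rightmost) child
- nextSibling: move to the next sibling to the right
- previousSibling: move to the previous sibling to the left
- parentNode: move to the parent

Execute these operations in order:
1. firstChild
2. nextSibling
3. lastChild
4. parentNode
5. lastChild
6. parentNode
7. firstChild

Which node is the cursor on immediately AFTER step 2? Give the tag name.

Answer: meta

Derivation:
After 1 (firstChild): ol
After 2 (nextSibling): meta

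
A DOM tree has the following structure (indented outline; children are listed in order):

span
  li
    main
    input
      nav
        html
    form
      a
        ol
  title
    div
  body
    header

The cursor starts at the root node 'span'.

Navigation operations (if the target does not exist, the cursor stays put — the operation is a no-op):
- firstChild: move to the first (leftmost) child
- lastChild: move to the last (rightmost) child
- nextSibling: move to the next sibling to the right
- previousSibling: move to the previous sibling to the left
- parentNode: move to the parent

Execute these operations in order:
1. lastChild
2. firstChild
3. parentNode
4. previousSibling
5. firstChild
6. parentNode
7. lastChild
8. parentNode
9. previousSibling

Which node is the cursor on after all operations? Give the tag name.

After 1 (lastChild): body
After 2 (firstChild): header
After 3 (parentNode): body
After 4 (previousSibling): title
After 5 (firstChild): div
After 6 (parentNode): title
After 7 (lastChild): div
After 8 (parentNode): title
After 9 (previousSibling): li

Answer: li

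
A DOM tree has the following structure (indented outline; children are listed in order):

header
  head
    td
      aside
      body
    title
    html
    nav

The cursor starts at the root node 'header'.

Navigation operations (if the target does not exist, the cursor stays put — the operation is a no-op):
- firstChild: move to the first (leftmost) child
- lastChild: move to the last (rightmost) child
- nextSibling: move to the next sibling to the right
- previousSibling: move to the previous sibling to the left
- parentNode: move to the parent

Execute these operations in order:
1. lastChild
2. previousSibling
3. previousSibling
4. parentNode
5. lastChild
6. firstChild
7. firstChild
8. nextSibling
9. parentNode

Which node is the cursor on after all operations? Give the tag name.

After 1 (lastChild): head
After 2 (previousSibling): head (no-op, stayed)
After 3 (previousSibling): head (no-op, stayed)
After 4 (parentNode): header
After 5 (lastChild): head
After 6 (firstChild): td
After 7 (firstChild): aside
After 8 (nextSibling): body
After 9 (parentNode): td

Answer: td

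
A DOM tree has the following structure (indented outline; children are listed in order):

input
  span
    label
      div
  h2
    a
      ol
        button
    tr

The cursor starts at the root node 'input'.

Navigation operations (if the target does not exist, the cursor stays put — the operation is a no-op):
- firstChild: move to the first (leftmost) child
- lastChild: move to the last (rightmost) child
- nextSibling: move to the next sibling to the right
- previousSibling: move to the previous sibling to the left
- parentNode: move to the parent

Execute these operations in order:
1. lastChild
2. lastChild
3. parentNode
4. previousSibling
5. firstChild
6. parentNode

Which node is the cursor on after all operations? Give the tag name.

Answer: span

Derivation:
After 1 (lastChild): h2
After 2 (lastChild): tr
After 3 (parentNode): h2
After 4 (previousSibling): span
After 5 (firstChild): label
After 6 (parentNode): span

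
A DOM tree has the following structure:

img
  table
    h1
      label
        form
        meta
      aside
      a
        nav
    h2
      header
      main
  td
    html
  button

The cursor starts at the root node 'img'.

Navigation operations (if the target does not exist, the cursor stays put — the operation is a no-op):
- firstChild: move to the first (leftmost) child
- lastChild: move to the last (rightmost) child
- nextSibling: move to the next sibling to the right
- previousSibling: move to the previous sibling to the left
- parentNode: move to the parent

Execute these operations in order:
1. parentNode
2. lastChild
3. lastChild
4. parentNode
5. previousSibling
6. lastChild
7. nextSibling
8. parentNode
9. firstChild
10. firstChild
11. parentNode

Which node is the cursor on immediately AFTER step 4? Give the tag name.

Answer: img

Derivation:
After 1 (parentNode): img (no-op, stayed)
After 2 (lastChild): button
After 3 (lastChild): button (no-op, stayed)
After 4 (parentNode): img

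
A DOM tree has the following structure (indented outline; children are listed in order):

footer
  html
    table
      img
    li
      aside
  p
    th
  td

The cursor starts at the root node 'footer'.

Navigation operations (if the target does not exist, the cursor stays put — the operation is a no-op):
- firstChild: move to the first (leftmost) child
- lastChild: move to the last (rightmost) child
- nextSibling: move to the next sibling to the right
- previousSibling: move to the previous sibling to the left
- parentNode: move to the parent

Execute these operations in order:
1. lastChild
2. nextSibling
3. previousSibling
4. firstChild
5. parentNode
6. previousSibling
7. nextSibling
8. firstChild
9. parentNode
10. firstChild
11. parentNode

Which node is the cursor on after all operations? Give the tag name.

After 1 (lastChild): td
After 2 (nextSibling): td (no-op, stayed)
After 3 (previousSibling): p
After 4 (firstChild): th
After 5 (parentNode): p
After 6 (previousSibling): html
After 7 (nextSibling): p
After 8 (firstChild): th
After 9 (parentNode): p
After 10 (firstChild): th
After 11 (parentNode): p

Answer: p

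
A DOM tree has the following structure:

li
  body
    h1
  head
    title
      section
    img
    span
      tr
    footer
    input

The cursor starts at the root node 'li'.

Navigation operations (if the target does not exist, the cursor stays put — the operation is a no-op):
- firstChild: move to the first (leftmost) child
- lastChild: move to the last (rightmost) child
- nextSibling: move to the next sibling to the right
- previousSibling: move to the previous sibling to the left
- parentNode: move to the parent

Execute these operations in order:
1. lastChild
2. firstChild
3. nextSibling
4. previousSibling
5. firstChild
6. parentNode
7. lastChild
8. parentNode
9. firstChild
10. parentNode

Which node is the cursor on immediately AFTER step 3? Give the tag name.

Answer: img

Derivation:
After 1 (lastChild): head
After 2 (firstChild): title
After 3 (nextSibling): img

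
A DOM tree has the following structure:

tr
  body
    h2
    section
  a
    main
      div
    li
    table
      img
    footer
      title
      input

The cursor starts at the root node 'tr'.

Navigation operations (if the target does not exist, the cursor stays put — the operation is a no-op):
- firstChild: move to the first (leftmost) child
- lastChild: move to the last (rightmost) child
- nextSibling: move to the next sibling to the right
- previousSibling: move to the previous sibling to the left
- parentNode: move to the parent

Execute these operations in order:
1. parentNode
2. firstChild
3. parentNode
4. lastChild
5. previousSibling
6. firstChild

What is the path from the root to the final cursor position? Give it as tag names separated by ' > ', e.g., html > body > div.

After 1 (parentNode): tr (no-op, stayed)
After 2 (firstChild): body
After 3 (parentNode): tr
After 4 (lastChild): a
After 5 (previousSibling): body
After 6 (firstChild): h2

Answer: tr > body > h2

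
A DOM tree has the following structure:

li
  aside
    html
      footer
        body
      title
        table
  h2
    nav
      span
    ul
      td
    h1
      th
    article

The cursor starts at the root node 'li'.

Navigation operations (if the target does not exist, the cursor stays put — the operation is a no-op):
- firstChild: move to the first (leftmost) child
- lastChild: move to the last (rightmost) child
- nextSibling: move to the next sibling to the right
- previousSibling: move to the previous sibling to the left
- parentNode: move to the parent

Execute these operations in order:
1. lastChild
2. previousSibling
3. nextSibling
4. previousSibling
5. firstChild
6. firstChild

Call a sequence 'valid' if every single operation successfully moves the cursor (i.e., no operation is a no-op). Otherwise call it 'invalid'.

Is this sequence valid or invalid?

Answer: valid

Derivation:
After 1 (lastChild): h2
After 2 (previousSibling): aside
After 3 (nextSibling): h2
After 4 (previousSibling): aside
After 5 (firstChild): html
After 6 (firstChild): footer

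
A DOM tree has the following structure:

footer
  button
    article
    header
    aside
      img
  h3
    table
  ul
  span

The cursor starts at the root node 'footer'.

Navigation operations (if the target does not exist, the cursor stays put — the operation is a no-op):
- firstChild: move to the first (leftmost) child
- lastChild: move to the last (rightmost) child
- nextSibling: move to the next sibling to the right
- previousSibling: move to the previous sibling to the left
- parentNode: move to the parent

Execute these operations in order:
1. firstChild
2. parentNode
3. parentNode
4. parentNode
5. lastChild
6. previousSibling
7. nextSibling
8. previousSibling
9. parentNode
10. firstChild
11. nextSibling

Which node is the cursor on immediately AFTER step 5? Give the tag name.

Answer: span

Derivation:
After 1 (firstChild): button
After 2 (parentNode): footer
After 3 (parentNode): footer (no-op, stayed)
After 4 (parentNode): footer (no-op, stayed)
After 5 (lastChild): span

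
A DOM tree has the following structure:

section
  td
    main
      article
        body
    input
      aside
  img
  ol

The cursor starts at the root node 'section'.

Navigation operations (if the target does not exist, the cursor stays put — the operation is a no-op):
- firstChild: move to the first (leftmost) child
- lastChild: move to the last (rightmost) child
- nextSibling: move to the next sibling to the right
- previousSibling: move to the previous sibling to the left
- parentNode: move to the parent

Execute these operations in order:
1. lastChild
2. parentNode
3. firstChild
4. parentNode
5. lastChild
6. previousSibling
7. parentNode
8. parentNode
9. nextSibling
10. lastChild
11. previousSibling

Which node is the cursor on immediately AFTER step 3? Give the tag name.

After 1 (lastChild): ol
After 2 (parentNode): section
After 3 (firstChild): td

Answer: td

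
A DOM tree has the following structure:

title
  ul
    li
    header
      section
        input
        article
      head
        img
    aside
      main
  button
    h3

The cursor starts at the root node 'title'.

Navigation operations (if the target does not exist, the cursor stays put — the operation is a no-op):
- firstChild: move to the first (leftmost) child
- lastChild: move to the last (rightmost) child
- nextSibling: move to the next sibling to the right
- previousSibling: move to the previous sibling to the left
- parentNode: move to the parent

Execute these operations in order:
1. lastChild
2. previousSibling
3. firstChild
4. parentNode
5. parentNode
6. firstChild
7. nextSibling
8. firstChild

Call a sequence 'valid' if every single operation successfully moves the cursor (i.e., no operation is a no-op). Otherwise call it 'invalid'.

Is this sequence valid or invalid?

Answer: valid

Derivation:
After 1 (lastChild): button
After 2 (previousSibling): ul
After 3 (firstChild): li
After 4 (parentNode): ul
After 5 (parentNode): title
After 6 (firstChild): ul
After 7 (nextSibling): button
After 8 (firstChild): h3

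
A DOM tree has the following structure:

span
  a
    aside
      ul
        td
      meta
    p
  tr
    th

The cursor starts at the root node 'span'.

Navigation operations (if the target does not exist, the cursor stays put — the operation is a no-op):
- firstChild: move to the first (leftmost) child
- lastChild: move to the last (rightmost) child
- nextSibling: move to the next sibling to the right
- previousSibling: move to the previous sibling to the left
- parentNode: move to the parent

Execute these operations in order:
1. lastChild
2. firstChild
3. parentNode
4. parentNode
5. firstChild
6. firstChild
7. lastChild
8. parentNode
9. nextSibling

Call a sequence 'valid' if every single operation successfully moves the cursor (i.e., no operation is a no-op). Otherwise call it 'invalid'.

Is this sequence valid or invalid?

After 1 (lastChild): tr
After 2 (firstChild): th
After 3 (parentNode): tr
After 4 (parentNode): span
After 5 (firstChild): a
After 6 (firstChild): aside
After 7 (lastChild): meta
After 8 (parentNode): aside
After 9 (nextSibling): p

Answer: valid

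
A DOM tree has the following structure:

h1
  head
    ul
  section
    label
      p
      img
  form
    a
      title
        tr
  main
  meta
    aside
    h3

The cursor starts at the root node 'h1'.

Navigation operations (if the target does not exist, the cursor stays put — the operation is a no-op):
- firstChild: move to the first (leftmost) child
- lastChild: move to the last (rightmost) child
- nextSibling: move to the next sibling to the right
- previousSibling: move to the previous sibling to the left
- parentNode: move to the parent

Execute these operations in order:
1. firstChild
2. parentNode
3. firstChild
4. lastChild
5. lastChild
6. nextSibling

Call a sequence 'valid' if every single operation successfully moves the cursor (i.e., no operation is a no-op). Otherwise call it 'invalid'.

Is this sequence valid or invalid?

Answer: invalid

Derivation:
After 1 (firstChild): head
After 2 (parentNode): h1
After 3 (firstChild): head
After 4 (lastChild): ul
After 5 (lastChild): ul (no-op, stayed)
After 6 (nextSibling): ul (no-op, stayed)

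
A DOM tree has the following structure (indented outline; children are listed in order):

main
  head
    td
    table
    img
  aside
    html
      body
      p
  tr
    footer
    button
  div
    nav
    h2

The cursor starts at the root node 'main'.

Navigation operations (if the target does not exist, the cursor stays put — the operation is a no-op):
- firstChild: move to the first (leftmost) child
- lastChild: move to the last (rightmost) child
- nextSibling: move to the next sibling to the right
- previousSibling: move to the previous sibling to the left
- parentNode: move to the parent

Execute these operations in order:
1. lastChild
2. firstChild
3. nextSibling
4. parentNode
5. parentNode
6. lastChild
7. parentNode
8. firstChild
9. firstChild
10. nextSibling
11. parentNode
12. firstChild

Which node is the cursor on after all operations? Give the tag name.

After 1 (lastChild): div
After 2 (firstChild): nav
After 3 (nextSibling): h2
After 4 (parentNode): div
After 5 (parentNode): main
After 6 (lastChild): div
After 7 (parentNode): main
After 8 (firstChild): head
After 9 (firstChild): td
After 10 (nextSibling): table
After 11 (parentNode): head
After 12 (firstChild): td

Answer: td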